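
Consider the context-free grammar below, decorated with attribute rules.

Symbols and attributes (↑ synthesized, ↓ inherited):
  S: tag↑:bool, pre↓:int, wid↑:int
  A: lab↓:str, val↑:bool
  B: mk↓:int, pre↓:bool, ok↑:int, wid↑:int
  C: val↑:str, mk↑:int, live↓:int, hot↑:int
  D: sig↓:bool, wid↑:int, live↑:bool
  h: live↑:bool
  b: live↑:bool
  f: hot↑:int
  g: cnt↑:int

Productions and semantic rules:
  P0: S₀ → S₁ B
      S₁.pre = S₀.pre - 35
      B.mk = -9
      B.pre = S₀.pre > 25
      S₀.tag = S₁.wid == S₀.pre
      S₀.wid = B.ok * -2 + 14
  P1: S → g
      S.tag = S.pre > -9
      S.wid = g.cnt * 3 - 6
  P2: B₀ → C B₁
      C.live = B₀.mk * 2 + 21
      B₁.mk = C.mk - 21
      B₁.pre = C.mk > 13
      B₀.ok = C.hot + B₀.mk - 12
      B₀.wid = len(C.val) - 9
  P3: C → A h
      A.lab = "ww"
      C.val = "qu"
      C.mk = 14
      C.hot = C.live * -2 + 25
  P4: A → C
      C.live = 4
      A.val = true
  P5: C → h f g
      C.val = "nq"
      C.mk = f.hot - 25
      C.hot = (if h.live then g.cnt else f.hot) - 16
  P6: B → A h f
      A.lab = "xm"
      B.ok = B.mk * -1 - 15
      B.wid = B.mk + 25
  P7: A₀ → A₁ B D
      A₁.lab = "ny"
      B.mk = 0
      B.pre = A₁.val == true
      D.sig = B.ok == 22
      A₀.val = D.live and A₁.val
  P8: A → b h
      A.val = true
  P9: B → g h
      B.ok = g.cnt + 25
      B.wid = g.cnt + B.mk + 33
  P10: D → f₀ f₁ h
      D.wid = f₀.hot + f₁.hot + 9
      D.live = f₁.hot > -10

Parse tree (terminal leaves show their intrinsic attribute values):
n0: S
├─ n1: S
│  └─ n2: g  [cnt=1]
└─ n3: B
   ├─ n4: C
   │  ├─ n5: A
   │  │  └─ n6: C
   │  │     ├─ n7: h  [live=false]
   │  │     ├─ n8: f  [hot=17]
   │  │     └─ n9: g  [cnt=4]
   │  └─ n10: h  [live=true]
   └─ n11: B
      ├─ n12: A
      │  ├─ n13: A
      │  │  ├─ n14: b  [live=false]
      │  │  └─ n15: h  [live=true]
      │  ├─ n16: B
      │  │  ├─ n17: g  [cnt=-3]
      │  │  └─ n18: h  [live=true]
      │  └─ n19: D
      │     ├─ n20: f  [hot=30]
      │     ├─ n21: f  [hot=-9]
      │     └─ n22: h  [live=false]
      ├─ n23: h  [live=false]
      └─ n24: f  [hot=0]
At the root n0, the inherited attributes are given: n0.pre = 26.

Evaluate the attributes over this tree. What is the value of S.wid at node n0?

18

1. n0.pre = 26  [given at root]
2. n1.pre = -9  [S₀.pre - 35]
3. n2.cnt = 1  [terminal]
4. n1.tag = false  [S.pre > -9]
5. n1.wid = -3  [g.cnt * 3 - 6]
6. n3.mk = -9  [-9]
7. n3.pre = true  [S₀.pre > 25]
8. n4.live = 3  [B₀.mk * 2 + 21]
9. n5.lab = "ww"  ["ww"]
10. n6.live = 4  [4]
11. n7.live = false  [terminal]
12. n8.hot = 17  [terminal]
13. n9.cnt = 4  [terminal]
14. n6.val = "nq"  ["nq"]
15. n6.mk = -8  [f.hot - 25]
16. n6.hot = 1  [(if h.live then g.cnt else f.hot) - 16]
17. n5.val = true  [true]
18. n10.live = true  [terminal]
19. n4.val = "qu"  ["qu"]
20. n4.mk = 14  [14]
21. n4.hot = 19  [C.live * -2 + 25]
22. n11.mk = -7  [C.mk - 21]
23. n11.pre = true  [C.mk > 13]
24. n12.lab = "xm"  ["xm"]
25. n13.lab = "ny"  ["ny"]
26. n14.live = false  [terminal]
27. n15.live = true  [terminal]
28. n13.val = true  [true]
29. n16.mk = 0  [0]
30. n16.pre = true  [A₁.val == true]
31. n17.cnt = -3  [terminal]
32. n18.live = true  [terminal]
33. n16.ok = 22  [g.cnt + 25]
34. n16.wid = 30  [g.cnt + B.mk + 33]
35. n19.sig = true  [B.ok == 22]
36. n20.hot = 30  [terminal]
37. n21.hot = -9  [terminal]
38. n22.live = false  [terminal]
39. n19.wid = 30  [f₀.hot + f₁.hot + 9]
40. n19.live = true  [f₁.hot > -10]
41. n12.val = true  [D.live and A₁.val]
42. n23.live = false  [terminal]
43. n24.hot = 0  [terminal]
44. n11.ok = -8  [B.mk * -1 - 15]
45. n11.wid = 18  [B.mk + 25]
46. n3.ok = -2  [C.hot + B₀.mk - 12]
47. n3.wid = -7  [len(C.val) - 9]
48. n0.tag = false  [S₁.wid == S₀.pre]
49. n0.wid = 18  [B.ok * -2 + 14]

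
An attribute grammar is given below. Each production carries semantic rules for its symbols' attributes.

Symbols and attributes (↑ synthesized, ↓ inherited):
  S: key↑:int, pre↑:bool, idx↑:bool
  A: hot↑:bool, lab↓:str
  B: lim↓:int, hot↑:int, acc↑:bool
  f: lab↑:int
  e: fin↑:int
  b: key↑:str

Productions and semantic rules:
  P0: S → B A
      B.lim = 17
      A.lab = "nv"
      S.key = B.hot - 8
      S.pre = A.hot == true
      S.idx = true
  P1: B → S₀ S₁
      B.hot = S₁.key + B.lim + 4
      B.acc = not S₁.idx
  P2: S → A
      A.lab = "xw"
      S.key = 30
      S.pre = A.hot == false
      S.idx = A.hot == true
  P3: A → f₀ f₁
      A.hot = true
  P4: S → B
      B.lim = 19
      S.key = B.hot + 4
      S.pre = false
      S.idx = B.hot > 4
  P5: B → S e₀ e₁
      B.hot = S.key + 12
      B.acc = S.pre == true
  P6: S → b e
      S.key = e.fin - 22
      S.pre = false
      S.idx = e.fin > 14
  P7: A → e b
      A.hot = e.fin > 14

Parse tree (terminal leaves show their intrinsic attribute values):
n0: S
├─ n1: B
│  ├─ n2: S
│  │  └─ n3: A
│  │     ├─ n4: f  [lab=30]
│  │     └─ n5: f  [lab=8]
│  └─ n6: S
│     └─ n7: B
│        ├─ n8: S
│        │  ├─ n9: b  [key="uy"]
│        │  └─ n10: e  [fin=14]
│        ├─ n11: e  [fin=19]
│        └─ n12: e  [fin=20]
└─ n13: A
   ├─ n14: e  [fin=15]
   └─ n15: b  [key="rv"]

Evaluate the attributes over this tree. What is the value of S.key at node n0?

21

1. n1.lim = 17  [17]
2. n3.lab = "xw"  ["xw"]
3. n4.lab = 30  [terminal]
4. n5.lab = 8  [terminal]
5. n3.hot = true  [true]
6. n2.key = 30  [30]
7. n2.pre = false  [A.hot == false]
8. n2.idx = true  [A.hot == true]
9. n7.lim = 19  [19]
10. n9.key = "uy"  [terminal]
11. n10.fin = 14  [terminal]
12. n8.key = -8  [e.fin - 22]
13. n8.pre = false  [false]
14. n8.idx = false  [e.fin > 14]
15. n11.fin = 19  [terminal]
16. n12.fin = 20  [terminal]
17. n7.hot = 4  [S.key + 12]
18. n7.acc = false  [S.pre == true]
19. n6.key = 8  [B.hot + 4]
20. n6.pre = false  [false]
21. n6.idx = false  [B.hot > 4]
22. n1.hot = 29  [S₁.key + B.lim + 4]
23. n1.acc = true  [not S₁.idx]
24. n13.lab = "nv"  ["nv"]
25. n14.fin = 15  [terminal]
26. n15.key = "rv"  [terminal]
27. n13.hot = true  [e.fin > 14]
28. n0.key = 21  [B.hot - 8]
29. n0.pre = true  [A.hot == true]
30. n0.idx = true  [true]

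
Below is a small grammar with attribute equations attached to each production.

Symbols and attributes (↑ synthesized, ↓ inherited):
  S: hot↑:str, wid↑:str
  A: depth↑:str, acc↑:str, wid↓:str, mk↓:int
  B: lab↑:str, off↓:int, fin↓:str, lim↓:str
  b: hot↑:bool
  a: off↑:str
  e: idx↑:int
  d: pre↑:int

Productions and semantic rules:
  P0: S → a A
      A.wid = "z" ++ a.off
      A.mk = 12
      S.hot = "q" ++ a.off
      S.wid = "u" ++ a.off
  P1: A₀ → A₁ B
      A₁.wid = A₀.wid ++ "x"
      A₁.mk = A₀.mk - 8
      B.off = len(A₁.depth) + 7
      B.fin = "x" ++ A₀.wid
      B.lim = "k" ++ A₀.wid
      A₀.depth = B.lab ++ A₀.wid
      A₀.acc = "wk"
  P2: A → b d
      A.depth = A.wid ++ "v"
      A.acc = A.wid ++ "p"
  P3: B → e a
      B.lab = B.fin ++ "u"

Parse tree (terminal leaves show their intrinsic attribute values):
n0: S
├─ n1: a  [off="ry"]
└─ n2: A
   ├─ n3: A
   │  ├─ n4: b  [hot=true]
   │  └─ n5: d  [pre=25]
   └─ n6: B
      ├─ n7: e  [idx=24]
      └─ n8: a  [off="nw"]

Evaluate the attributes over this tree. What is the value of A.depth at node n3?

1. n1.off = "ry"  [terminal]
2. n2.wid = "zry"  ["z" ++ a.off]
3. n2.mk = 12  [12]
4. n3.wid = "zryx"  [A₀.wid ++ "x"]
5. n3.mk = 4  [A₀.mk - 8]
6. n4.hot = true  [terminal]
7. n5.pre = 25  [terminal]
8. n3.depth = "zryxv"  [A.wid ++ "v"]
9. n3.acc = "zryxp"  [A.wid ++ "p"]
10. n6.off = 12  [len(A₁.depth) + 7]
11. n6.fin = "xzry"  ["x" ++ A₀.wid]
12. n6.lim = "kzry"  ["k" ++ A₀.wid]
13. n7.idx = 24  [terminal]
14. n8.off = "nw"  [terminal]
15. n6.lab = "xzryu"  [B.fin ++ "u"]
16. n2.depth = "xzryuzry"  [B.lab ++ A₀.wid]
17. n2.acc = "wk"  ["wk"]
18. n0.hot = "qry"  ["q" ++ a.off]
19. n0.wid = "ury"  ["u" ++ a.off]

"zryxv"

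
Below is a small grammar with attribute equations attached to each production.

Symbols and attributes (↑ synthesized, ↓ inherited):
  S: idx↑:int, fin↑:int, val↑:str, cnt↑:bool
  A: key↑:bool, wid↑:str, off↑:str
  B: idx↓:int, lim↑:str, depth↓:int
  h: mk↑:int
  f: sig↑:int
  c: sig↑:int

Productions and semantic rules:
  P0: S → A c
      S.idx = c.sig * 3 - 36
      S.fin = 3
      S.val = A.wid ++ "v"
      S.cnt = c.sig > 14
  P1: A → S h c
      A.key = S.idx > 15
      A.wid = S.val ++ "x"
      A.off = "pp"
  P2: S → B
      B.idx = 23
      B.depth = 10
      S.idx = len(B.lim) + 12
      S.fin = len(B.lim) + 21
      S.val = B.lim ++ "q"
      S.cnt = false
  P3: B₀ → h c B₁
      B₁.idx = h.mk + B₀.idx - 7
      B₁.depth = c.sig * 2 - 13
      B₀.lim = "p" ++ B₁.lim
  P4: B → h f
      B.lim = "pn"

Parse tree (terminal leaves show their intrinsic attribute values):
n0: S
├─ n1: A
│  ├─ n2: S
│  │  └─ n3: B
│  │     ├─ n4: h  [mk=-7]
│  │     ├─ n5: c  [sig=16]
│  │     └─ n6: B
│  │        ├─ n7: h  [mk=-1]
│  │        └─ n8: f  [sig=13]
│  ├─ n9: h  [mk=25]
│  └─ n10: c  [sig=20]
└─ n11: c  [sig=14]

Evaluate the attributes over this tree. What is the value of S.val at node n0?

1. n3.idx = 23  [23]
2. n3.depth = 10  [10]
3. n4.mk = -7  [terminal]
4. n5.sig = 16  [terminal]
5. n6.idx = 9  [h.mk + B₀.idx - 7]
6. n6.depth = 19  [c.sig * 2 - 13]
7. n7.mk = -1  [terminal]
8. n8.sig = 13  [terminal]
9. n6.lim = "pn"  ["pn"]
10. n3.lim = "ppn"  ["p" ++ B₁.lim]
11. n2.idx = 15  [len(B.lim) + 12]
12. n2.fin = 24  [len(B.lim) + 21]
13. n2.val = "ppnq"  [B.lim ++ "q"]
14. n2.cnt = false  [false]
15. n9.mk = 25  [terminal]
16. n10.sig = 20  [terminal]
17. n1.key = false  [S.idx > 15]
18. n1.wid = "ppnqx"  [S.val ++ "x"]
19. n1.off = "pp"  ["pp"]
20. n11.sig = 14  [terminal]
21. n0.idx = 6  [c.sig * 3 - 36]
22. n0.fin = 3  [3]
23. n0.val = "ppnqxv"  [A.wid ++ "v"]
24. n0.cnt = false  [c.sig > 14]

"ppnqxv"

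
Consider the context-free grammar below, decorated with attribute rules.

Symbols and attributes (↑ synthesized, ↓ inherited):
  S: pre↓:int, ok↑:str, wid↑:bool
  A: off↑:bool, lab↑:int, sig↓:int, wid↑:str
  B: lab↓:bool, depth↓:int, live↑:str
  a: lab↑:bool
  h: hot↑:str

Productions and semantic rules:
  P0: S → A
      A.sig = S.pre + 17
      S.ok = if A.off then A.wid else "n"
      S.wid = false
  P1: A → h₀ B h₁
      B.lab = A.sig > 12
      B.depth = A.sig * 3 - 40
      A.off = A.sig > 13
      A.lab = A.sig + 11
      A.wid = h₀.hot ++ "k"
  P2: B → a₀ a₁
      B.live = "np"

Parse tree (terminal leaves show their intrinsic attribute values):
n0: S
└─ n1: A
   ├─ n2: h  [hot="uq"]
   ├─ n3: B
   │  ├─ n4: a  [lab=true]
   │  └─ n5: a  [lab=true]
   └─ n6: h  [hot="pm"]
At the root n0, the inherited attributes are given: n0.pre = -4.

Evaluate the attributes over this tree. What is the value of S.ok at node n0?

1. n0.pre = -4  [given at root]
2. n1.sig = 13  [S.pre + 17]
3. n2.hot = "uq"  [terminal]
4. n3.lab = true  [A.sig > 12]
5. n3.depth = -1  [A.sig * 3 - 40]
6. n4.lab = true  [terminal]
7. n5.lab = true  [terminal]
8. n3.live = "np"  ["np"]
9. n6.hot = "pm"  [terminal]
10. n1.off = false  [A.sig > 13]
11. n1.lab = 24  [A.sig + 11]
12. n1.wid = "uqk"  [h₀.hot ++ "k"]
13. n0.ok = "n"  [if A.off then A.wid else "n"]
14. n0.wid = false  [false]

"n"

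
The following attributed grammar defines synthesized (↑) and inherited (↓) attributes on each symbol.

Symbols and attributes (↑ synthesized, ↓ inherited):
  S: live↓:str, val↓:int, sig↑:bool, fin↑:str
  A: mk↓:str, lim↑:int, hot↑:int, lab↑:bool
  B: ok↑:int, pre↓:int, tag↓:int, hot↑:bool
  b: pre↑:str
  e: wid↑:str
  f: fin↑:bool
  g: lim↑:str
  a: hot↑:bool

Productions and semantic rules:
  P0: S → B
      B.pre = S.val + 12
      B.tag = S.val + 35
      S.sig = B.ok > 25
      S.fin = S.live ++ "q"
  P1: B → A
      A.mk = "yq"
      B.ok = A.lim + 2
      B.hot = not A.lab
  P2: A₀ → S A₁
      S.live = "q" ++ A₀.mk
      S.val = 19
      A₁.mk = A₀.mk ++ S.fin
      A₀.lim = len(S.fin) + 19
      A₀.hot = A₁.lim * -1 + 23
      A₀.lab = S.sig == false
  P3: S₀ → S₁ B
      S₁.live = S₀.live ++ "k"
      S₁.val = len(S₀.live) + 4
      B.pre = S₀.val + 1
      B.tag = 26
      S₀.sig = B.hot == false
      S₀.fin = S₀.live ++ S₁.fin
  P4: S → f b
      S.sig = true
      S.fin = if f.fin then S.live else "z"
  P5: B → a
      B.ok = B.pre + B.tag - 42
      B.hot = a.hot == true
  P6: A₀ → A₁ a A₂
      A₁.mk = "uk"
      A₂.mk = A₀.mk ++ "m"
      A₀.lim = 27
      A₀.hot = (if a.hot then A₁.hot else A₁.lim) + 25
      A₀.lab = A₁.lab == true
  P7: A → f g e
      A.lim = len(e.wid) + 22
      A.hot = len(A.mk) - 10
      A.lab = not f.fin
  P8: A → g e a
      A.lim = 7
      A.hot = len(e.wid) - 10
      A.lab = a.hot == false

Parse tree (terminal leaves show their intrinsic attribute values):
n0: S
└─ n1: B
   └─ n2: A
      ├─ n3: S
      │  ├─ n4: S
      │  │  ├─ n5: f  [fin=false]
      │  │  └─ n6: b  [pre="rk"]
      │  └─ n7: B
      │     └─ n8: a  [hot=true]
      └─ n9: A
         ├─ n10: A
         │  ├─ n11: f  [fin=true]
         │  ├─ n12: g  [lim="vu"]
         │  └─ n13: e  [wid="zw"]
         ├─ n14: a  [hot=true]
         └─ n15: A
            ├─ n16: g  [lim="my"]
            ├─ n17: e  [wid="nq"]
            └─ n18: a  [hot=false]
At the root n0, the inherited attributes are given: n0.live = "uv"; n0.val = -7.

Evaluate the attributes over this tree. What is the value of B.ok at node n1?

1. n0.live = "uv"  [given at root]
2. n0.val = -7  [given at root]
3. n1.pre = 5  [S.val + 12]
4. n1.tag = 28  [S.val + 35]
5. n2.mk = "yq"  ["yq"]
6. n3.live = "qyq"  ["q" ++ A₀.mk]
7. n3.val = 19  [19]
8. n4.live = "qyqk"  [S₀.live ++ "k"]
9. n4.val = 7  [len(S₀.live) + 4]
10. n5.fin = false  [terminal]
11. n6.pre = "rk"  [terminal]
12. n4.sig = true  [true]
13. n4.fin = "z"  [if f.fin then S.live else "z"]
14. n7.pre = 20  [S₀.val + 1]
15. n7.tag = 26  [26]
16. n8.hot = true  [terminal]
17. n7.ok = 4  [B.pre + B.tag - 42]
18. n7.hot = true  [a.hot == true]
19. n3.sig = false  [B.hot == false]
20. n3.fin = "qyqz"  [S₀.live ++ S₁.fin]
21. n9.mk = "yqqyqz"  [A₀.mk ++ S.fin]
22. n10.mk = "uk"  ["uk"]
23. n11.fin = true  [terminal]
24. n12.lim = "vu"  [terminal]
25. n13.wid = "zw"  [terminal]
26. n10.lim = 24  [len(e.wid) + 22]
27. n10.hot = -8  [len(A.mk) - 10]
28. n10.lab = false  [not f.fin]
29. n14.hot = true  [terminal]
30. n15.mk = "yqqyqzm"  [A₀.mk ++ "m"]
31. n16.lim = "my"  [terminal]
32. n17.wid = "nq"  [terminal]
33. n18.hot = false  [terminal]
34. n15.lim = 7  [7]
35. n15.hot = -8  [len(e.wid) - 10]
36. n15.lab = true  [a.hot == false]
37. n9.lim = 27  [27]
38. n9.hot = 17  [(if a.hot then A₁.hot else A₁.lim) + 25]
39. n9.lab = false  [A₁.lab == true]
40. n2.lim = 23  [len(S.fin) + 19]
41. n2.hot = -4  [A₁.lim * -1 + 23]
42. n2.lab = true  [S.sig == false]
43. n1.ok = 25  [A.lim + 2]
44. n1.hot = false  [not A.lab]
45. n0.sig = false  [B.ok > 25]
46. n0.fin = "uvq"  [S.live ++ "q"]

25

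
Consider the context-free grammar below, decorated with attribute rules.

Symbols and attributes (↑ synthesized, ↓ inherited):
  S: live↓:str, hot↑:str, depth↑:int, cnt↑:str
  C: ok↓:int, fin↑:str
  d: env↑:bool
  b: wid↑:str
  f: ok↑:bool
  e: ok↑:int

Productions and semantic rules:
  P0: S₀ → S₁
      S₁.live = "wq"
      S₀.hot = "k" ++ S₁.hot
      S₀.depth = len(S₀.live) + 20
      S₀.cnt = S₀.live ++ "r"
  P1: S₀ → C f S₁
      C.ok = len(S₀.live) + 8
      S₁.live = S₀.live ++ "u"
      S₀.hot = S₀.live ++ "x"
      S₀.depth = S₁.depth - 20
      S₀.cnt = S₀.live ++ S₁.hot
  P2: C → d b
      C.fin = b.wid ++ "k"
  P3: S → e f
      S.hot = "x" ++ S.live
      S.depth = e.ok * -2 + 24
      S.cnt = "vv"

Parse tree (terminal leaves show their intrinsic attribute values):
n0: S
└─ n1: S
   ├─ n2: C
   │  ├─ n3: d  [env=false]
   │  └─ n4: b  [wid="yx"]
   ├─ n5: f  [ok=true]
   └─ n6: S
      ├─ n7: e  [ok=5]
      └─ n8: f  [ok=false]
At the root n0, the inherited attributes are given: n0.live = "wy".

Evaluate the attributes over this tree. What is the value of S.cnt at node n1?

1. n0.live = "wy"  [given at root]
2. n1.live = "wq"  ["wq"]
3. n2.ok = 10  [len(S₀.live) + 8]
4. n3.env = false  [terminal]
5. n4.wid = "yx"  [terminal]
6. n2.fin = "yxk"  [b.wid ++ "k"]
7. n5.ok = true  [terminal]
8. n6.live = "wqu"  [S₀.live ++ "u"]
9. n7.ok = 5  [terminal]
10. n8.ok = false  [terminal]
11. n6.hot = "xwqu"  ["x" ++ S.live]
12. n6.depth = 14  [e.ok * -2 + 24]
13. n6.cnt = "vv"  ["vv"]
14. n1.hot = "wqx"  [S₀.live ++ "x"]
15. n1.depth = -6  [S₁.depth - 20]
16. n1.cnt = "wqxwqu"  [S₀.live ++ S₁.hot]
17. n0.hot = "kwqx"  ["k" ++ S₁.hot]
18. n0.depth = 22  [len(S₀.live) + 20]
19. n0.cnt = "wyr"  [S₀.live ++ "r"]

"wqxwqu"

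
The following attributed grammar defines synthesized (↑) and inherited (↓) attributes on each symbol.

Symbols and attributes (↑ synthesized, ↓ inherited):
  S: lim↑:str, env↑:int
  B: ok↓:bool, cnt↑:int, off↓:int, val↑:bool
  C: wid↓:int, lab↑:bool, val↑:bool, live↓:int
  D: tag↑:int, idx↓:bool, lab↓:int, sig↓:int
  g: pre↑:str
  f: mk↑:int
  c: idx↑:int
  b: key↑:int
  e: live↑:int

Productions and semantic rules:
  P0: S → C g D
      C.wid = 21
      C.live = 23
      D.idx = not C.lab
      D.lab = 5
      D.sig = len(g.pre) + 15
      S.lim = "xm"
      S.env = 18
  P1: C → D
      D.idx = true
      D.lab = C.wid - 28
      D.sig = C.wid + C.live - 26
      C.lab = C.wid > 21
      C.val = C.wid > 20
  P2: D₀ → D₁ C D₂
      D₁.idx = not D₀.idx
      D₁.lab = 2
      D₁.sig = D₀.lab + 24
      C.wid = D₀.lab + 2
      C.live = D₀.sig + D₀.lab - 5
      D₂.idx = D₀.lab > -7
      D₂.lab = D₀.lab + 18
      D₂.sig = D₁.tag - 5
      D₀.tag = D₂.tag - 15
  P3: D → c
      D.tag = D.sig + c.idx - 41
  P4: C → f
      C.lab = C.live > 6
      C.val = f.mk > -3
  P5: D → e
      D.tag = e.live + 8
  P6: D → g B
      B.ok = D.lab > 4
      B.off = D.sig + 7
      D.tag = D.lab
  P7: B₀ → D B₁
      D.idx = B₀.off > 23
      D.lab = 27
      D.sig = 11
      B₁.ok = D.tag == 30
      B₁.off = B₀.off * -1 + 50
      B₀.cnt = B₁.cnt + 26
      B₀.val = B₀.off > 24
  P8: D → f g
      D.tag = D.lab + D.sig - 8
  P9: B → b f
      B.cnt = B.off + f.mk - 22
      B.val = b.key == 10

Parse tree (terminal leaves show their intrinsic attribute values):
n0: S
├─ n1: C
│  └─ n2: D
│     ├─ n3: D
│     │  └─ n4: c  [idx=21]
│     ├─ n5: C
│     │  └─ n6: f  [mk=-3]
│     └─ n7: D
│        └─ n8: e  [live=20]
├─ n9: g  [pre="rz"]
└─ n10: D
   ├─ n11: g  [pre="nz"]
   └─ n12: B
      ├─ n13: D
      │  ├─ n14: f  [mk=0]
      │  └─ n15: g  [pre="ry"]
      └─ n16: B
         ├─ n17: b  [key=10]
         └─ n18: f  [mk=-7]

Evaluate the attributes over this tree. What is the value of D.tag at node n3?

1. n1.wid = 21  [21]
2. n1.live = 23  [23]
3. n2.idx = true  [true]
4. n2.lab = -7  [C.wid - 28]
5. n2.sig = 18  [C.wid + C.live - 26]
6. n3.idx = false  [not D₀.idx]
7. n3.lab = 2  [2]
8. n3.sig = 17  [D₀.lab + 24]
9. n4.idx = 21  [terminal]
10. n3.tag = -3  [D.sig + c.idx - 41]
11. n5.wid = -5  [D₀.lab + 2]
12. n5.live = 6  [D₀.sig + D₀.lab - 5]
13. n6.mk = -3  [terminal]
14. n5.lab = false  [C.live > 6]
15. n5.val = false  [f.mk > -3]
16. n7.idx = false  [D₀.lab > -7]
17. n7.lab = 11  [D₀.lab + 18]
18. n7.sig = -8  [D₁.tag - 5]
19. n8.live = 20  [terminal]
20. n7.tag = 28  [e.live + 8]
21. n2.tag = 13  [D₂.tag - 15]
22. n1.lab = false  [C.wid > 21]
23. n1.val = true  [C.wid > 20]
24. n9.pre = "rz"  [terminal]
25. n10.idx = true  [not C.lab]
26. n10.lab = 5  [5]
27. n10.sig = 17  [len(g.pre) + 15]
28. n11.pre = "nz"  [terminal]
29. n12.ok = true  [D.lab > 4]
30. n12.off = 24  [D.sig + 7]
31. n13.idx = true  [B₀.off > 23]
32. n13.lab = 27  [27]
33. n13.sig = 11  [11]
34. n14.mk = 0  [terminal]
35. n15.pre = "ry"  [terminal]
36. n13.tag = 30  [D.lab + D.sig - 8]
37. n16.ok = true  [D.tag == 30]
38. n16.off = 26  [B₀.off * -1 + 50]
39. n17.key = 10  [terminal]
40. n18.mk = -7  [terminal]
41. n16.cnt = -3  [B.off + f.mk - 22]
42. n16.val = true  [b.key == 10]
43. n12.cnt = 23  [B₁.cnt + 26]
44. n12.val = false  [B₀.off > 24]
45. n10.tag = 5  [D.lab]
46. n0.lim = "xm"  ["xm"]
47. n0.env = 18  [18]

-3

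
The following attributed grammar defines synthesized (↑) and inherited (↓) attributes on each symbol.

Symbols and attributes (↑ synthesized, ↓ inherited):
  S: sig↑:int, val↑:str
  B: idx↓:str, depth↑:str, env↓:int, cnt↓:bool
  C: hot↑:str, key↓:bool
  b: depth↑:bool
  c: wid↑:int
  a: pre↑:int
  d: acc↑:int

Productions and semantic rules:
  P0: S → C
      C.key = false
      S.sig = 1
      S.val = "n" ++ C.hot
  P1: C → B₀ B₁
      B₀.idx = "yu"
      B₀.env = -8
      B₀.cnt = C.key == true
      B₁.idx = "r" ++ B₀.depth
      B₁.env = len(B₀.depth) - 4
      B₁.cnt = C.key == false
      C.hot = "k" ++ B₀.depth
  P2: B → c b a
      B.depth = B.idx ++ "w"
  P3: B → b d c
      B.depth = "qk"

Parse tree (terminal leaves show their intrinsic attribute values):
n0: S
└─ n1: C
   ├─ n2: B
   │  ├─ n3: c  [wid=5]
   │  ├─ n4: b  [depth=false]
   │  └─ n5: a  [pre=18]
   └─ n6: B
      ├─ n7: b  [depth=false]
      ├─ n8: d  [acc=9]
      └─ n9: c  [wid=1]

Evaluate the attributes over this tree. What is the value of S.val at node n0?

1. n1.key = false  [false]
2. n2.idx = "yu"  ["yu"]
3. n2.env = -8  [-8]
4. n2.cnt = false  [C.key == true]
5. n3.wid = 5  [terminal]
6. n4.depth = false  [terminal]
7. n5.pre = 18  [terminal]
8. n2.depth = "yuw"  [B.idx ++ "w"]
9. n6.idx = "ryuw"  ["r" ++ B₀.depth]
10. n6.env = -1  [len(B₀.depth) - 4]
11. n6.cnt = true  [C.key == false]
12. n7.depth = false  [terminal]
13. n8.acc = 9  [terminal]
14. n9.wid = 1  [terminal]
15. n6.depth = "qk"  ["qk"]
16. n1.hot = "kyuw"  ["k" ++ B₀.depth]
17. n0.sig = 1  [1]
18. n0.val = "nkyuw"  ["n" ++ C.hot]

"nkyuw"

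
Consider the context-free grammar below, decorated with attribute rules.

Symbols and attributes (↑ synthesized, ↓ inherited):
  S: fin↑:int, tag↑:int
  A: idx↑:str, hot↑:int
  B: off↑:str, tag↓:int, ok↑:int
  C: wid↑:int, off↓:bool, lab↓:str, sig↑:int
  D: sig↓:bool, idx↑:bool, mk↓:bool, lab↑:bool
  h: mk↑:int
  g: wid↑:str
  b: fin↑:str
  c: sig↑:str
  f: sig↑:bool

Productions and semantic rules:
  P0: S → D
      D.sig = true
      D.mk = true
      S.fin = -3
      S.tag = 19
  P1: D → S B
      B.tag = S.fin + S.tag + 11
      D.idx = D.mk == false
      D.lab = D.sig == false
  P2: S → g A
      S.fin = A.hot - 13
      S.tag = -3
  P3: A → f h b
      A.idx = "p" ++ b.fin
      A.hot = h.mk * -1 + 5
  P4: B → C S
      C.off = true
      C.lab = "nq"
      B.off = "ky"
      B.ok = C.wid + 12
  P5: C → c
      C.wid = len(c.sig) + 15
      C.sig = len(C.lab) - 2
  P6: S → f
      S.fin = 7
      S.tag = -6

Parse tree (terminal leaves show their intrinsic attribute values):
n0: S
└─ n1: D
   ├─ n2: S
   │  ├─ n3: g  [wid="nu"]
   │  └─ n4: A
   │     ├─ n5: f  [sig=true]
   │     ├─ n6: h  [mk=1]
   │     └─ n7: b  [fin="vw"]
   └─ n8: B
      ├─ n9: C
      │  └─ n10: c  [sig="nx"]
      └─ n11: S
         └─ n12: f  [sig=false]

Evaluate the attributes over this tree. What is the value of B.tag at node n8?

1. n1.sig = true  [true]
2. n1.mk = true  [true]
3. n3.wid = "nu"  [terminal]
4. n5.sig = true  [terminal]
5. n6.mk = 1  [terminal]
6. n7.fin = "vw"  [terminal]
7. n4.idx = "pvw"  ["p" ++ b.fin]
8. n4.hot = 4  [h.mk * -1 + 5]
9. n2.fin = -9  [A.hot - 13]
10. n2.tag = -3  [-3]
11. n8.tag = -1  [S.fin + S.tag + 11]
12. n9.off = true  [true]
13. n9.lab = "nq"  ["nq"]
14. n10.sig = "nx"  [terminal]
15. n9.wid = 17  [len(c.sig) + 15]
16. n9.sig = 0  [len(C.lab) - 2]
17. n12.sig = false  [terminal]
18. n11.fin = 7  [7]
19. n11.tag = -6  [-6]
20. n8.off = "ky"  ["ky"]
21. n8.ok = 29  [C.wid + 12]
22. n1.idx = false  [D.mk == false]
23. n1.lab = false  [D.sig == false]
24. n0.fin = -3  [-3]
25. n0.tag = 19  [19]

-1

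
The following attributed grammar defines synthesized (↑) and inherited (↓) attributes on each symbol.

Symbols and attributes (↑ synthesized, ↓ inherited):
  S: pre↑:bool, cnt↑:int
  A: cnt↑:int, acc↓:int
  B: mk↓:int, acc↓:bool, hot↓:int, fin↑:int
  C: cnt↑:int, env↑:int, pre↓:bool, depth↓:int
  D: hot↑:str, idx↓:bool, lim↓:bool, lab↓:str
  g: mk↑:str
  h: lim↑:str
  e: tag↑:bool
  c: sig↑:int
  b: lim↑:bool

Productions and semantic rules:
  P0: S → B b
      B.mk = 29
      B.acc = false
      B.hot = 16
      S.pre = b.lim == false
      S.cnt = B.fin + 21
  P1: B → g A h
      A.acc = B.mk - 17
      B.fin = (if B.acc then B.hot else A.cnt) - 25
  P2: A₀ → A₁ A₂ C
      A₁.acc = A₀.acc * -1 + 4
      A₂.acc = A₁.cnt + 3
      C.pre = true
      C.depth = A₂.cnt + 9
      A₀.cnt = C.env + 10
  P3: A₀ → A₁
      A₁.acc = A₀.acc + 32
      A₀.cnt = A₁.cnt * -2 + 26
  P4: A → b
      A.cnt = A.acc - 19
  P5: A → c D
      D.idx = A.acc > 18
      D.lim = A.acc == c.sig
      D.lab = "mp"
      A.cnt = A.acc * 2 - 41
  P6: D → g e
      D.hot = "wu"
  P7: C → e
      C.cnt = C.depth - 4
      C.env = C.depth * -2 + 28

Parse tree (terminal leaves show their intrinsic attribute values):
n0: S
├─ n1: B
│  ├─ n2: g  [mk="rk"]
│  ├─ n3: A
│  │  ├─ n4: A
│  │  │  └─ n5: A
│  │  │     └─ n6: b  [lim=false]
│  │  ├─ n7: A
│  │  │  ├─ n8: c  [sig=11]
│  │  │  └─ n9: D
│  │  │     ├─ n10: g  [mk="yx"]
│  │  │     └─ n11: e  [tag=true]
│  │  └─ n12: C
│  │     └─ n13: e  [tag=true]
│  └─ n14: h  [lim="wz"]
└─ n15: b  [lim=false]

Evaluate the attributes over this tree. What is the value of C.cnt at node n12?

1. n1.mk = 29  [29]
2. n1.acc = false  [false]
3. n1.hot = 16  [16]
4. n2.mk = "rk"  [terminal]
5. n3.acc = 12  [B.mk - 17]
6. n4.acc = -8  [A₀.acc * -1 + 4]
7. n5.acc = 24  [A₀.acc + 32]
8. n6.lim = false  [terminal]
9. n5.cnt = 5  [A.acc - 19]
10. n4.cnt = 16  [A₁.cnt * -2 + 26]
11. n7.acc = 19  [A₁.cnt + 3]
12. n8.sig = 11  [terminal]
13. n9.idx = true  [A.acc > 18]
14. n9.lim = false  [A.acc == c.sig]
15. n9.lab = "mp"  ["mp"]
16. n10.mk = "yx"  [terminal]
17. n11.tag = true  [terminal]
18. n9.hot = "wu"  ["wu"]
19. n7.cnt = -3  [A.acc * 2 - 41]
20. n12.pre = true  [true]
21. n12.depth = 6  [A₂.cnt + 9]
22. n13.tag = true  [terminal]
23. n12.cnt = 2  [C.depth - 4]
24. n12.env = 16  [C.depth * -2 + 28]
25. n3.cnt = 26  [C.env + 10]
26. n14.lim = "wz"  [terminal]
27. n1.fin = 1  [(if B.acc then B.hot else A.cnt) - 25]
28. n15.lim = false  [terminal]
29. n0.pre = true  [b.lim == false]
30. n0.cnt = 22  [B.fin + 21]

2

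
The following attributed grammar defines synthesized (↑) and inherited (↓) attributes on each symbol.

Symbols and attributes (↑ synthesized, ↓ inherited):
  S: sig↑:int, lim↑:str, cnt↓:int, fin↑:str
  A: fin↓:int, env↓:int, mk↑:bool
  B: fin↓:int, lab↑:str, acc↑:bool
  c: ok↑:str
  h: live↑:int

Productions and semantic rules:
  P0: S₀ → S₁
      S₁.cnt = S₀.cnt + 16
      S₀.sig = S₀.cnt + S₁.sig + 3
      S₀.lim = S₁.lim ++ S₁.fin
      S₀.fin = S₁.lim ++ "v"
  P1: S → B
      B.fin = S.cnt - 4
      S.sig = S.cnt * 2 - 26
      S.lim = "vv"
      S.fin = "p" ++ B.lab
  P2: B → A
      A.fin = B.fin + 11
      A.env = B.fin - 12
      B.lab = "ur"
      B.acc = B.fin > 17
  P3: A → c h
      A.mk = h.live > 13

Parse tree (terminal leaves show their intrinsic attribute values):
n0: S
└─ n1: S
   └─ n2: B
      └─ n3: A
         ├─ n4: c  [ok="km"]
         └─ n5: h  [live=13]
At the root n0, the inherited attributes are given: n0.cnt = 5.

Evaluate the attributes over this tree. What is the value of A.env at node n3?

5

1. n0.cnt = 5  [given at root]
2. n1.cnt = 21  [S₀.cnt + 16]
3. n2.fin = 17  [S.cnt - 4]
4. n3.fin = 28  [B.fin + 11]
5. n3.env = 5  [B.fin - 12]
6. n4.ok = "km"  [terminal]
7. n5.live = 13  [terminal]
8. n3.mk = false  [h.live > 13]
9. n2.lab = "ur"  ["ur"]
10. n2.acc = false  [B.fin > 17]
11. n1.sig = 16  [S.cnt * 2 - 26]
12. n1.lim = "vv"  ["vv"]
13. n1.fin = "pur"  ["p" ++ B.lab]
14. n0.sig = 24  [S₀.cnt + S₁.sig + 3]
15. n0.lim = "vvpur"  [S₁.lim ++ S₁.fin]
16. n0.fin = "vvv"  [S₁.lim ++ "v"]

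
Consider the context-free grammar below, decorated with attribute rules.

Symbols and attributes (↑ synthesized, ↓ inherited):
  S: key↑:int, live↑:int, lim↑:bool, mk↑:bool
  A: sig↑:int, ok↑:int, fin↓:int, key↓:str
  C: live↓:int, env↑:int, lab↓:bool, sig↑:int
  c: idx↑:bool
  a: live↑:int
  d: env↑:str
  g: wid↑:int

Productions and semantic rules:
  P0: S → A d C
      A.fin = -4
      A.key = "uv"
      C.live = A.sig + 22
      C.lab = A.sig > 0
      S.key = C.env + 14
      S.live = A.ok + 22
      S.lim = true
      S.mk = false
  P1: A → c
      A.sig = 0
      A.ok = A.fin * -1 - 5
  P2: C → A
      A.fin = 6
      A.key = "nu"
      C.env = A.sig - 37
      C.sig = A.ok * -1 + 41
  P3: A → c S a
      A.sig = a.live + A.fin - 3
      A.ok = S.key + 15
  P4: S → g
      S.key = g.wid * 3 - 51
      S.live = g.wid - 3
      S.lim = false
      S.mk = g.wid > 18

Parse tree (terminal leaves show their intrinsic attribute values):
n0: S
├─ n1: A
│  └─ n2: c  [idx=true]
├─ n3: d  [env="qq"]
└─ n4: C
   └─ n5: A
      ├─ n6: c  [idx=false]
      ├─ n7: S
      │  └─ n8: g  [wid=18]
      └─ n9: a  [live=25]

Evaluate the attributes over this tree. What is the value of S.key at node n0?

1. n1.fin = -4  [-4]
2. n1.key = "uv"  ["uv"]
3. n2.idx = true  [terminal]
4. n1.sig = 0  [0]
5. n1.ok = -1  [A.fin * -1 - 5]
6. n3.env = "qq"  [terminal]
7. n4.live = 22  [A.sig + 22]
8. n4.lab = false  [A.sig > 0]
9. n5.fin = 6  [6]
10. n5.key = "nu"  ["nu"]
11. n6.idx = false  [terminal]
12. n8.wid = 18  [terminal]
13. n7.key = 3  [g.wid * 3 - 51]
14. n7.live = 15  [g.wid - 3]
15. n7.lim = false  [false]
16. n7.mk = false  [g.wid > 18]
17. n9.live = 25  [terminal]
18. n5.sig = 28  [a.live + A.fin - 3]
19. n5.ok = 18  [S.key + 15]
20. n4.env = -9  [A.sig - 37]
21. n4.sig = 23  [A.ok * -1 + 41]
22. n0.key = 5  [C.env + 14]
23. n0.live = 21  [A.ok + 22]
24. n0.lim = true  [true]
25. n0.mk = false  [false]

5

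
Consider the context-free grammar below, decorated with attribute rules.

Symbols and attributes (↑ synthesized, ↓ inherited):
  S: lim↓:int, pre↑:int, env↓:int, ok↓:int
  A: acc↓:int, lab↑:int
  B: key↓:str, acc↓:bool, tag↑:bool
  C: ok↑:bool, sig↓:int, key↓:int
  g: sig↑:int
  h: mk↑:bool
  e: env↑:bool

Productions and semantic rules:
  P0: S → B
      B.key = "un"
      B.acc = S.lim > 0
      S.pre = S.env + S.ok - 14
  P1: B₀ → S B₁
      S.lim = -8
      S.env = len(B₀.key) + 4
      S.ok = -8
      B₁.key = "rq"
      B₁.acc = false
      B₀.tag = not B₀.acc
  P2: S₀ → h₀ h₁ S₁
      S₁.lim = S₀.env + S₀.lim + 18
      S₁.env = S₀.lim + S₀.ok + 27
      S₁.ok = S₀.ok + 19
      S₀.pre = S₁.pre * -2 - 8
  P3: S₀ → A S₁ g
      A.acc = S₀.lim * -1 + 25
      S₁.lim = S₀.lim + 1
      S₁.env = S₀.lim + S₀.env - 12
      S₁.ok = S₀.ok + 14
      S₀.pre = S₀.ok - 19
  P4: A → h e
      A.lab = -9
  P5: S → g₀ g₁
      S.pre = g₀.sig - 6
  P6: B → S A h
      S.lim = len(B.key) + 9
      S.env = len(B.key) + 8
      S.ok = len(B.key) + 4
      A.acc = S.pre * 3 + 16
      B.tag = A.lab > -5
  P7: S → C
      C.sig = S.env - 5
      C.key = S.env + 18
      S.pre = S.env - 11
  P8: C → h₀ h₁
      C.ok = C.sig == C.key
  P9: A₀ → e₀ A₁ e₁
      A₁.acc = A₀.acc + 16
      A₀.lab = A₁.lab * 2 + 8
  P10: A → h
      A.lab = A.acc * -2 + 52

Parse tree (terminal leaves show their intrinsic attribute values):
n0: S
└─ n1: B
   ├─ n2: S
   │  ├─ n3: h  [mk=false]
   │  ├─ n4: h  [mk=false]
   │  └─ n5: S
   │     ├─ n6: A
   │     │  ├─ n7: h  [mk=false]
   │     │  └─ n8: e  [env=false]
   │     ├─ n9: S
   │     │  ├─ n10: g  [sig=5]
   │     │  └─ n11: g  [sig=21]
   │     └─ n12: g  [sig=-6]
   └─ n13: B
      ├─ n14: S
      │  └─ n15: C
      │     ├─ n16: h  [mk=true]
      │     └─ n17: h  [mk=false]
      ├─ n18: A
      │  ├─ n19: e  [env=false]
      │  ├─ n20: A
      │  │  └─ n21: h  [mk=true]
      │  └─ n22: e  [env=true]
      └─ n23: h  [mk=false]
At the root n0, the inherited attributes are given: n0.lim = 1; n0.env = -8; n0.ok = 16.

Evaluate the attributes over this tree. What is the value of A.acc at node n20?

29

1. n0.lim = 1  [given at root]
2. n0.env = -8  [given at root]
3. n0.ok = 16  [given at root]
4. n1.key = "un"  ["un"]
5. n1.acc = true  [S.lim > 0]
6. n2.lim = -8  [-8]
7. n2.env = 6  [len(B₀.key) + 4]
8. n2.ok = -8  [-8]
9. n3.mk = false  [terminal]
10. n4.mk = false  [terminal]
11. n5.lim = 16  [S₀.env + S₀.lim + 18]
12. n5.env = 11  [S₀.lim + S₀.ok + 27]
13. n5.ok = 11  [S₀.ok + 19]
14. n6.acc = 9  [S₀.lim * -1 + 25]
15. n7.mk = false  [terminal]
16. n8.env = false  [terminal]
17. n6.lab = -9  [-9]
18. n9.lim = 17  [S₀.lim + 1]
19. n9.env = 15  [S₀.lim + S₀.env - 12]
20. n9.ok = 25  [S₀.ok + 14]
21. n10.sig = 5  [terminal]
22. n11.sig = 21  [terminal]
23. n9.pre = -1  [g₀.sig - 6]
24. n12.sig = -6  [terminal]
25. n5.pre = -8  [S₀.ok - 19]
26. n2.pre = 8  [S₁.pre * -2 - 8]
27. n13.key = "rq"  ["rq"]
28. n13.acc = false  [false]
29. n14.lim = 11  [len(B.key) + 9]
30. n14.env = 10  [len(B.key) + 8]
31. n14.ok = 6  [len(B.key) + 4]
32. n15.sig = 5  [S.env - 5]
33. n15.key = 28  [S.env + 18]
34. n16.mk = true  [terminal]
35. n17.mk = false  [terminal]
36. n15.ok = false  [C.sig == C.key]
37. n14.pre = -1  [S.env - 11]
38. n18.acc = 13  [S.pre * 3 + 16]
39. n19.env = false  [terminal]
40. n20.acc = 29  [A₀.acc + 16]
41. n21.mk = true  [terminal]
42. n20.lab = -6  [A.acc * -2 + 52]
43. n22.env = true  [terminal]
44. n18.lab = -4  [A₁.lab * 2 + 8]
45. n23.mk = false  [terminal]
46. n13.tag = true  [A.lab > -5]
47. n1.tag = false  [not B₀.acc]
48. n0.pre = -6  [S.env + S.ok - 14]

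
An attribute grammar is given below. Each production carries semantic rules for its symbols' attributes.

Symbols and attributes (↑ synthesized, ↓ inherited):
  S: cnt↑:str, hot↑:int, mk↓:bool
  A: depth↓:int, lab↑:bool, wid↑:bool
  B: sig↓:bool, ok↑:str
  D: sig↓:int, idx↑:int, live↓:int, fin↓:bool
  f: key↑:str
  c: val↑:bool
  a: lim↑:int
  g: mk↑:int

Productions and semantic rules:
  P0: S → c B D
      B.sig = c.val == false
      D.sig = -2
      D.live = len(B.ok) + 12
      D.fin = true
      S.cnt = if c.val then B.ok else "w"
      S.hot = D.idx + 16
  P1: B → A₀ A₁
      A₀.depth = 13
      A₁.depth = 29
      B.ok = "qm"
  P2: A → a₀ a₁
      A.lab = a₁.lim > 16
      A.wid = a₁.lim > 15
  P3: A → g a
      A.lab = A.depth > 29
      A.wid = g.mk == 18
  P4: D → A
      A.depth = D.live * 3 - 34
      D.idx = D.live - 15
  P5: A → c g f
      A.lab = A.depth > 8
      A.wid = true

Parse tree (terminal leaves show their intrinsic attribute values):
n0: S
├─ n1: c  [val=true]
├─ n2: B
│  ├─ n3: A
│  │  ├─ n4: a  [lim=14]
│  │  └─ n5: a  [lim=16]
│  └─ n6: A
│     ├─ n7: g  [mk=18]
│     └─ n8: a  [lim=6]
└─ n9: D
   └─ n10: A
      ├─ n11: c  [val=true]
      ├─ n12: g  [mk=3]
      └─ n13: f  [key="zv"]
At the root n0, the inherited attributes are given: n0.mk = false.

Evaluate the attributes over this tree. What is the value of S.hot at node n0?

15

1. n0.mk = false  [given at root]
2. n1.val = true  [terminal]
3. n2.sig = false  [c.val == false]
4. n3.depth = 13  [13]
5. n4.lim = 14  [terminal]
6. n5.lim = 16  [terminal]
7. n3.lab = false  [a₁.lim > 16]
8. n3.wid = true  [a₁.lim > 15]
9. n6.depth = 29  [29]
10. n7.mk = 18  [terminal]
11. n8.lim = 6  [terminal]
12. n6.lab = false  [A.depth > 29]
13. n6.wid = true  [g.mk == 18]
14. n2.ok = "qm"  ["qm"]
15. n9.sig = -2  [-2]
16. n9.live = 14  [len(B.ok) + 12]
17. n9.fin = true  [true]
18. n10.depth = 8  [D.live * 3 - 34]
19. n11.val = true  [terminal]
20. n12.mk = 3  [terminal]
21. n13.key = "zv"  [terminal]
22. n10.lab = false  [A.depth > 8]
23. n10.wid = true  [true]
24. n9.idx = -1  [D.live - 15]
25. n0.cnt = "qm"  [if c.val then B.ok else "w"]
26. n0.hot = 15  [D.idx + 16]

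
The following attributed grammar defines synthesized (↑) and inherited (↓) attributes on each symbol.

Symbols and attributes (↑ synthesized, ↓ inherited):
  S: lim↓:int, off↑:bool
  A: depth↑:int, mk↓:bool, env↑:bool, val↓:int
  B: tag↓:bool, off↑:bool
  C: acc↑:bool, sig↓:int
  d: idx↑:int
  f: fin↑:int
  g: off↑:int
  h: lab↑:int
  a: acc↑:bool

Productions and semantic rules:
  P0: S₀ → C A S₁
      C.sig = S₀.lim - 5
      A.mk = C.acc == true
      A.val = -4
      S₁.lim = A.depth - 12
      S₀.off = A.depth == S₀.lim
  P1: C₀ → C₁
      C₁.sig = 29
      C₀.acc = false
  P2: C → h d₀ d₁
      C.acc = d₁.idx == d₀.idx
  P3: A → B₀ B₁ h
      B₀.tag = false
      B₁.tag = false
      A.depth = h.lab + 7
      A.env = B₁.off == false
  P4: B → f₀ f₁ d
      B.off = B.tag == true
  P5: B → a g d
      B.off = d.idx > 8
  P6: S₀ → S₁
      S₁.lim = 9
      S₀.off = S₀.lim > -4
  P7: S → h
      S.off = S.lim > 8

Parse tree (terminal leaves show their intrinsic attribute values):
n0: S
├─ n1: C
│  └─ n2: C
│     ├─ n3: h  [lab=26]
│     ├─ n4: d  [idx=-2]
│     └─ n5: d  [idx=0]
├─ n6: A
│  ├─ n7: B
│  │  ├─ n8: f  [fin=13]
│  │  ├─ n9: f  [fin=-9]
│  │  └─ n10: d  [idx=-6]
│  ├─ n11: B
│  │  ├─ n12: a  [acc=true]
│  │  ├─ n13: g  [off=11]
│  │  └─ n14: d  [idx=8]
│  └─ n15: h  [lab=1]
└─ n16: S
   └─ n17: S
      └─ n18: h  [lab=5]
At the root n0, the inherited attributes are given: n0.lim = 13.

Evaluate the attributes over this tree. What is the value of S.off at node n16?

false

1. n0.lim = 13  [given at root]
2. n1.sig = 8  [S₀.lim - 5]
3. n2.sig = 29  [29]
4. n3.lab = 26  [terminal]
5. n4.idx = -2  [terminal]
6. n5.idx = 0  [terminal]
7. n2.acc = false  [d₁.idx == d₀.idx]
8. n1.acc = false  [false]
9. n6.mk = false  [C.acc == true]
10. n6.val = -4  [-4]
11. n7.tag = false  [false]
12. n8.fin = 13  [terminal]
13. n9.fin = -9  [terminal]
14. n10.idx = -6  [terminal]
15. n7.off = false  [B.tag == true]
16. n11.tag = false  [false]
17. n12.acc = true  [terminal]
18. n13.off = 11  [terminal]
19. n14.idx = 8  [terminal]
20. n11.off = false  [d.idx > 8]
21. n15.lab = 1  [terminal]
22. n6.depth = 8  [h.lab + 7]
23. n6.env = true  [B₁.off == false]
24. n16.lim = -4  [A.depth - 12]
25. n17.lim = 9  [9]
26. n18.lab = 5  [terminal]
27. n17.off = true  [S.lim > 8]
28. n16.off = false  [S₀.lim > -4]
29. n0.off = false  [A.depth == S₀.lim]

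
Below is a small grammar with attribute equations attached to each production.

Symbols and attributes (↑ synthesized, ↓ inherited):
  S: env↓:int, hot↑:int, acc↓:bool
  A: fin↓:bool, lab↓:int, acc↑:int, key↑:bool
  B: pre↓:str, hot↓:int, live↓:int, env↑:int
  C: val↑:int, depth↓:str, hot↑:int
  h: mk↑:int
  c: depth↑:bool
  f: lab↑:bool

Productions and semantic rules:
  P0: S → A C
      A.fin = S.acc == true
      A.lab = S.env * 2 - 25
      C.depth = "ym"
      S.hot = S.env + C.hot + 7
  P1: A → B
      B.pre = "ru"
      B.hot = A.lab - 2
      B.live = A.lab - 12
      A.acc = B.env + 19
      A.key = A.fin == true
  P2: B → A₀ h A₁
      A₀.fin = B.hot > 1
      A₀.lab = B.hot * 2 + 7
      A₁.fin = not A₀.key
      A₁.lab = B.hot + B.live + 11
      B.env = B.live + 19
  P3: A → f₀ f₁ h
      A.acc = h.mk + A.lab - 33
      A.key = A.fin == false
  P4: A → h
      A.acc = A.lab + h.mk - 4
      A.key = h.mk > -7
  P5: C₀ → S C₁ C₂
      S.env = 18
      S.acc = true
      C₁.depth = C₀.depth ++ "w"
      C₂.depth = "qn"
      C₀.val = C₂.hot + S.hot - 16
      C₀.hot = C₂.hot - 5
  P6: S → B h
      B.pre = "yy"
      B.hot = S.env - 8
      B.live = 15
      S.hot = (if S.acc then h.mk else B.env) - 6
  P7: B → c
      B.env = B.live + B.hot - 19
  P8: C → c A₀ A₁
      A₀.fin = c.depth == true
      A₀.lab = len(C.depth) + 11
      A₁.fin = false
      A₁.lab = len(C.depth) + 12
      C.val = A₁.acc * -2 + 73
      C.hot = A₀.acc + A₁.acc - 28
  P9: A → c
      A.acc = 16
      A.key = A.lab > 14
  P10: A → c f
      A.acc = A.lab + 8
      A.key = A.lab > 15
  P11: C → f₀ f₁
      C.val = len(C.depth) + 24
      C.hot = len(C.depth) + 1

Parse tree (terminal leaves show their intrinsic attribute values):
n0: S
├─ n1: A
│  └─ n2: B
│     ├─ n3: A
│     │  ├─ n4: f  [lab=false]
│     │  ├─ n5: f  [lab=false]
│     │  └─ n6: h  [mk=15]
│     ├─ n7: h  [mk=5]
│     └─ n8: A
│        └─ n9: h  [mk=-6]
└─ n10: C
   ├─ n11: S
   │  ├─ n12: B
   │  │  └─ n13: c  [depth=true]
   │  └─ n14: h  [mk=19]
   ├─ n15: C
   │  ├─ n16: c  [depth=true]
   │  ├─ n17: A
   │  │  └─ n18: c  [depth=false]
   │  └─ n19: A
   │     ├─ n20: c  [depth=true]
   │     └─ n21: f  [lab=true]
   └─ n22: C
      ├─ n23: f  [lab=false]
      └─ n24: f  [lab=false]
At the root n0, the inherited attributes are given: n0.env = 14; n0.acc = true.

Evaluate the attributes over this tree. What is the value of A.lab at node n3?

1. n0.env = 14  [given at root]
2. n0.acc = true  [given at root]
3. n1.fin = true  [S.acc == true]
4. n1.lab = 3  [S.env * 2 - 25]
5. n2.pre = "ru"  ["ru"]
6. n2.hot = 1  [A.lab - 2]
7. n2.live = -9  [A.lab - 12]
8. n3.fin = false  [B.hot > 1]
9. n3.lab = 9  [B.hot * 2 + 7]
10. n4.lab = false  [terminal]
11. n5.lab = false  [terminal]
12. n6.mk = 15  [terminal]
13. n3.acc = -9  [h.mk + A.lab - 33]
14. n3.key = true  [A.fin == false]
15. n7.mk = 5  [terminal]
16. n8.fin = false  [not A₀.key]
17. n8.lab = 3  [B.hot + B.live + 11]
18. n9.mk = -6  [terminal]
19. n8.acc = -7  [A.lab + h.mk - 4]
20. n8.key = true  [h.mk > -7]
21. n2.env = 10  [B.live + 19]
22. n1.acc = 29  [B.env + 19]
23. n1.key = true  [A.fin == true]
24. n10.depth = "ym"  ["ym"]
25. n11.env = 18  [18]
26. n11.acc = true  [true]
27. n12.pre = "yy"  ["yy"]
28. n12.hot = 10  [S.env - 8]
29. n12.live = 15  [15]
30. n13.depth = true  [terminal]
31. n12.env = 6  [B.live + B.hot - 19]
32. n14.mk = 19  [terminal]
33. n11.hot = 13  [(if S.acc then h.mk else B.env) - 6]
34. n15.depth = "ymw"  [C₀.depth ++ "w"]
35. n16.depth = true  [terminal]
36. n17.fin = true  [c.depth == true]
37. n17.lab = 14  [len(C.depth) + 11]
38. n18.depth = false  [terminal]
39. n17.acc = 16  [16]
40. n17.key = false  [A.lab > 14]
41. n19.fin = false  [false]
42. n19.lab = 15  [len(C.depth) + 12]
43. n20.depth = true  [terminal]
44. n21.lab = true  [terminal]
45. n19.acc = 23  [A.lab + 8]
46. n19.key = false  [A.lab > 15]
47. n15.val = 27  [A₁.acc * -2 + 73]
48. n15.hot = 11  [A₀.acc + A₁.acc - 28]
49. n22.depth = "qn"  ["qn"]
50. n23.lab = false  [terminal]
51. n24.lab = false  [terminal]
52. n22.val = 26  [len(C.depth) + 24]
53. n22.hot = 3  [len(C.depth) + 1]
54. n10.val = 0  [C₂.hot + S.hot - 16]
55. n10.hot = -2  [C₂.hot - 5]
56. n0.hot = 19  [S.env + C.hot + 7]

9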